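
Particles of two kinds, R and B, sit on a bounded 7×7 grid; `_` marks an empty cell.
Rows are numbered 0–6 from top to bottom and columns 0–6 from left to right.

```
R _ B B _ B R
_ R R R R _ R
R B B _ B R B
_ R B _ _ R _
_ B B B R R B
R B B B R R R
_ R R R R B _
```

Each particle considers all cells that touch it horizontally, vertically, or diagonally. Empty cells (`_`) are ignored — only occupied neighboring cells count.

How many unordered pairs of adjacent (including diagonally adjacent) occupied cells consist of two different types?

Scan each occupied cell's neighbors to the right and below (and the two forward diagonals) so each pair is counted once.
From row 0: 9 unlike of 12 pairs (running 9/12).
From row 1: 8 unlike of 14 pairs (running 17/26).
From row 2: 7 unlike of 12 pairs (running 24/38).
From row 3: 4 unlike of 9 pairs (running 28/47).
From row 4: 7 unlike of 22 pairs (running 35/69).
From row 5: 13 unlike of 21 pairs (running 48/90).
From row 6: 1 unlike of 4 pairs (running 49/94).
Total adjacent occupied pairs: 94; unlike-type pairs: 49.

49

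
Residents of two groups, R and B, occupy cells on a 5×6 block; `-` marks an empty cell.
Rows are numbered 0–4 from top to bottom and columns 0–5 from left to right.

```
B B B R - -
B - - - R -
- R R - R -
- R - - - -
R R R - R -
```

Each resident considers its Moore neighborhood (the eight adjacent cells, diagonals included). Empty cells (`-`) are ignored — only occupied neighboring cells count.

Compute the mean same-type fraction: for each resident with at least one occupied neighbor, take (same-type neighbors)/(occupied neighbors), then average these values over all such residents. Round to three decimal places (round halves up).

0.872

Row 0: (0,0)B 2/2 · (0,1)B 3/3 · (0,2)B 1/2 · (0,3)R 1/2
Row 1: (1,0)B 2/3 · (1,4)R 2/2
Row 2: (2,1)R 2/3 · (2,2)R 2/2 · (2,4)R 1/1
Row 3: (3,1)R 5/5
Row 4: (4,0)R 2/2 · (4,1)R 3/3 · (4,2)R 2/2 · (4,4)R — no occupied neighbors
Sum over 13 residents: 2/2 + 3/3 + 1/2 + 1/2 + 2/3 + 2/2 + 2/3 + 2/2 + 1/1 + 5/5 + 2/2 + 3/3 + 2/2 = 34/3; mean = 34/3 ÷ 13 = 34/39 = 0.871794… → 0.872.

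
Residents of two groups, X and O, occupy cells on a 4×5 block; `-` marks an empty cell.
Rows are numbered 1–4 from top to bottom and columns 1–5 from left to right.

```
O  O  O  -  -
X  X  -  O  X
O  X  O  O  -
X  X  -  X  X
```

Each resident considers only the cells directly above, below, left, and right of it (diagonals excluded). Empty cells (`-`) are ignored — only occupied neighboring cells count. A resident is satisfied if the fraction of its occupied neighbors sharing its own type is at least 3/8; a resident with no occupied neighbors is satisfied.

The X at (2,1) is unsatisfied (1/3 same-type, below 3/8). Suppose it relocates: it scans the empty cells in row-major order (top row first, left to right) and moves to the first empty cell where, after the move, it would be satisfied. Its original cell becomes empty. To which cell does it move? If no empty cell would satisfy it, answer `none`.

Vacating (2,1). Empty cells in order:
  (1,4): 0/2 same-type → still unsatisfied.
  (1,5): 1/1 same-type → satisfied — stop here.

(1,5)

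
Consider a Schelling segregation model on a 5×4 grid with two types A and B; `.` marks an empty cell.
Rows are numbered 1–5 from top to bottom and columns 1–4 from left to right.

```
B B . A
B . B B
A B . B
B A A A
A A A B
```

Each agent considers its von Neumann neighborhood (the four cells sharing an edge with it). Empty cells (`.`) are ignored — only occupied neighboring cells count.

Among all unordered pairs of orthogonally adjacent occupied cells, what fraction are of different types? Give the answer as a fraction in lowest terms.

1/2

Scan each occupied cell's neighbors to the right and below so each pair is counted once.
From row 1: 1 unlike of 3 pairs (running 1/3).
From row 2: 1 unlike of 3 pairs (running 2/6).
From row 3: 4 unlike of 4 pairs (running 6/10).
From row 4: 3 unlike of 7 pairs (running 9/17).
From row 5: 1 unlike of 3 pairs (running 10/20).
Total adjacent occupied pairs: 20; unlike-type pairs: 10.
10/20 reduces to 1/2.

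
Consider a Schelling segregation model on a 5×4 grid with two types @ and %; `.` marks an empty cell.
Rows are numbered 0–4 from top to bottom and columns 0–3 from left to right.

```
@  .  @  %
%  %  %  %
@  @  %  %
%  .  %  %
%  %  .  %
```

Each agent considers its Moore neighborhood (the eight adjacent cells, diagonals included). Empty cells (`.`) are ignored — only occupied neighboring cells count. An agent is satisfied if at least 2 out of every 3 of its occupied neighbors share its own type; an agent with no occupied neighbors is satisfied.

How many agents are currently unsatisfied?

7

(0,0)@ 0/2 not
(0,2)@ 0/4 not
(0,3)% 2/3 satisfied
(1,0)% 1/4 not
(1,1)% 3/7 not
(1,2)% 5/7 satisfied
(1,3)% 4/5 satisfied
(2,0)@ 1/4 not
(2,1)@ 1/7 not
(2,2)% 6/7 satisfied
(2,3)% 5/5 satisfied
(3,0)% 2/4 not
(3,2)% 5/6 satisfied
(3,3)% 4/4 satisfied
(4,0)% 2/2 satisfied
(4,1)% 3/3 satisfied
(4,3)% 2/2 satisfied
Unsatisfied: (0,0), (0,2), (1,0), (1,1), (2,0), (2,1), (3,0) — 7 in total.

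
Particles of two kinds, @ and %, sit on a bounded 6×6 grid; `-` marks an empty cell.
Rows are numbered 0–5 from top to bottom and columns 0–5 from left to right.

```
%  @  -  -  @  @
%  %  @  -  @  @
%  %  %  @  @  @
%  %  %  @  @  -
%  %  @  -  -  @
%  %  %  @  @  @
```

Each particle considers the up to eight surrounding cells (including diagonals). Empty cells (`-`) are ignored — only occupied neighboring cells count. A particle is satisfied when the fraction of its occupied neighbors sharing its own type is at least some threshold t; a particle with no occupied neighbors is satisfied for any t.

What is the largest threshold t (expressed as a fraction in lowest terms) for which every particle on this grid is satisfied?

1/4

Row 0: (0,0)% 2/3 · (0,1)@ 1/4 · (0,4)@ 3/3 · (0,5)@ 3/3
Row 1: (1,0)% 4/5 · (1,1)% 5/7 · (1,2)@ 2/5 · (1,4)@ 6/6 · (1,5)@ 5/5
Row 2: (2,0)% 5/5 · (2,1)% 7/8 · (2,2)% 4/7 · (2,3)@ 5/7 · (2,4)@ 6/6 · (2,5)@ 4/4
Row 3: (3,0)% 5/5 · (3,1)% 7/8 · (3,2)% 4/7 · (3,3)@ 4/6 · (3,4)@ 5/5
Row 4: (4,0)% 5/5 · (4,1)% 7/8 · (4,2)@ 2/7 · (4,5)@ 3/3
Row 5: (5,0)% 3/3 · (5,1)% 4/5 · (5,2)% 2/4 · (5,3)@ 2/3 · (5,4)@ 3/3 · (5,5)@ 2/2
The smallest same-type fraction is 1/4 at (0,1), which reduces to 1/4. Any threshold above that leaves this particle unsatisfied.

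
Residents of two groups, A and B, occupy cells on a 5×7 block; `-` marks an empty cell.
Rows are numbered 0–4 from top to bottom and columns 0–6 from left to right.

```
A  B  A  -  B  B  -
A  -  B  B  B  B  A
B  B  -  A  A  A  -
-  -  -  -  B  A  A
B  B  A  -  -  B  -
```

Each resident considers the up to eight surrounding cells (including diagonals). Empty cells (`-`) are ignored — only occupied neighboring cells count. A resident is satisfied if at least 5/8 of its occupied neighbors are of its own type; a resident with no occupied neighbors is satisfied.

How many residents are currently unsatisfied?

(0,0)A 1/2 not
(0,1)B 1/4 not
(0,2)A 0/3 not
(0,4)B 4/4 satisfied
(0,5)B 3/4 satisfied
(1,0)A 1/4 not
(1,2)B 3/5 not
(1,3)B 3/6 not
(1,4)B 4/7 not
(1,5)B 3/6 not
(1,6)A 1/3 not
(2,0)B 1/2 not
(2,1)B 2/3 satisfied
(2,3)A 1/5 not
(2,4)A 3/7 not
(2,5)A 4/7 not
(3,4)B 1/5 not
(3,5)A 3/5 not
(3,6)A 2/3 satisfied
(4,0)B 1/1 satisfied
(4,1)B 1/2 not
(4,2)A 0/1 not
(4,5)B 1/3 not
Unsatisfied: (0,0), (0,1), (0,2), (1,0), (1,2), (1,3), (1,4), (1,5), (1,6), (2,0), (2,3), (2,4), (2,5), (3,4), (3,5), (4,1), (4,2), (4,5) — 18 in total.

18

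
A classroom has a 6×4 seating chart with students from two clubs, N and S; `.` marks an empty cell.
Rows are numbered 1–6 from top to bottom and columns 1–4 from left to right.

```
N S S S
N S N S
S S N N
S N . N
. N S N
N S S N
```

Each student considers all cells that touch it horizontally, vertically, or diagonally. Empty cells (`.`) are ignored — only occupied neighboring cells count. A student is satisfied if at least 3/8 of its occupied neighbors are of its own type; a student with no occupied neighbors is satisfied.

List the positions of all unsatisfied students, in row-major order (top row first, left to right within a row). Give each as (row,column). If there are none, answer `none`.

(1,1), (2,1), (2,3), (4,2), (5,2), (5,3), (6,4)

(1,1)N 1/3 not
(1,2)S 2/5 satisfied
(1,3)S 4/5 satisfied
(1,4)S 2/3 satisfied
(2,1)N 1/5 not
(2,2)S 4/8 satisfied
(2,3)N 2/8 not
(2,4)S 2/5 satisfied
(3,1)S 3/5 satisfied
(3,2)S 3/7 satisfied
(3,3)N 4/7 satisfied
(3,4)N 3/4 satisfied
(4,1)S 2/4 satisfied
(4,2)N 2/6 not
(4,4)N 3/4 satisfied
(5,2)N 2/6 not
(5,3)S 2/7 not
(5,4)N 2/4 satisfied
(6,1)N 1/2 satisfied
(6,2)S 2/4 satisfied
(6,3)S 2/5 satisfied
(6,4)N 1/3 not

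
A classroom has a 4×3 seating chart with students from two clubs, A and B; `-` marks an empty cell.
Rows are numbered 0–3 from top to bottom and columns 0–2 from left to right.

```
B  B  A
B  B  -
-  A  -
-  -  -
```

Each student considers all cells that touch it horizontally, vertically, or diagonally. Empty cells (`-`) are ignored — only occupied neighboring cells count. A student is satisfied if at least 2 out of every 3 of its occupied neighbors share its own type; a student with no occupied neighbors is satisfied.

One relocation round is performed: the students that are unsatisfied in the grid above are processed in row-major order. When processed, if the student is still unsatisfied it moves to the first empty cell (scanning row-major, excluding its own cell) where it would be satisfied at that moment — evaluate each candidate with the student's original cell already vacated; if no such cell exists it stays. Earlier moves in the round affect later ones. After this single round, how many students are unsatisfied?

0

Initially unsatisfied (in order): (0,2), (1,1), (2,1).
  (0,2) → (3,0).
  (1,1): now satisfied by earlier moves; stays.
  (2,1) → (3,1).
Resulting grid:
B B -
B B -
- - -
A A -
All satisfied now.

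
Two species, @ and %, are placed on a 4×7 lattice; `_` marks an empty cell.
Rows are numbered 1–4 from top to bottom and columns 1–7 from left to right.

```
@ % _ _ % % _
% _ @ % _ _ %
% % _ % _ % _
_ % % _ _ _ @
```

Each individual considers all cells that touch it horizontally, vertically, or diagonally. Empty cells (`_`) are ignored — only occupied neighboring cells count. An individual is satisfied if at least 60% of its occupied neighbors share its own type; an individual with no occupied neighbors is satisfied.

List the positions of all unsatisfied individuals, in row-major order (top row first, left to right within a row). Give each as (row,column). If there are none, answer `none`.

(1,1)@ 0/2 unhappy
(1,2)% 1/3 unhappy
(1,5)% 2/2 ok
(1,6)% 2/2 ok
(2,1)% 3/4 ok
(2,3)@ 0/4 unhappy
(2,4)% 2/3 ok
(2,7)% 2/2 ok
(3,1)% 3/3 ok
(3,2)% 4/5 ok
(3,4)% 2/3 ok
(3,6)% 1/2 unhappy
(4,2)% 3/3 ok
(4,3)% 3/3 ok
(4,7)@ 0/1 unhappy

(1,1), (1,2), (2,3), (3,6), (4,7)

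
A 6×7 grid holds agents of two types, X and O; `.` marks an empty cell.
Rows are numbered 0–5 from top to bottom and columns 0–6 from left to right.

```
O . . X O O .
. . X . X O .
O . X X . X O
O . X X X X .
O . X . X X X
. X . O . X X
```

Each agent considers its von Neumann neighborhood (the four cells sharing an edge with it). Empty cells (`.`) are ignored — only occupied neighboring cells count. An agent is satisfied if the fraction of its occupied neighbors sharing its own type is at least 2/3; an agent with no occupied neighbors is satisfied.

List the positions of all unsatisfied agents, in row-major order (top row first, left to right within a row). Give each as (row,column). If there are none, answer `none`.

(0,3), (0,4), (1,4), (1,5), (2,5), (2,6)

(0,0)O 0/0 ok
(0,3)X 0/1 unhappy
(0,4)O 1/3 unhappy
(0,5)O 2/2 ok
(1,2)X 1/1 ok
(1,4)X 0/2 unhappy
(1,5)O 1/3 unhappy
(2,0)O 1/1 ok
(2,2)X 3/3 ok
(2,3)X 2/2 ok
(2,5)X 1/3 unhappy
(2,6)O 0/1 unhappy
(3,0)O 2/2 ok
(3,2)X 3/3 ok
(3,3)X 3/3 ok
(3,4)X 3/3 ok
(3,5)X 3/3 ok
(4,0)O 1/1 ok
(4,2)X 1/1 ok
(4,4)X 2/2 ok
(4,5)X 4/4 ok
(4,6)X 2/2 ok
(5,1)X 0/0 ok
(5,3)O 0/0 ok
(5,5)X 2/2 ok
(5,6)X 2/2 ok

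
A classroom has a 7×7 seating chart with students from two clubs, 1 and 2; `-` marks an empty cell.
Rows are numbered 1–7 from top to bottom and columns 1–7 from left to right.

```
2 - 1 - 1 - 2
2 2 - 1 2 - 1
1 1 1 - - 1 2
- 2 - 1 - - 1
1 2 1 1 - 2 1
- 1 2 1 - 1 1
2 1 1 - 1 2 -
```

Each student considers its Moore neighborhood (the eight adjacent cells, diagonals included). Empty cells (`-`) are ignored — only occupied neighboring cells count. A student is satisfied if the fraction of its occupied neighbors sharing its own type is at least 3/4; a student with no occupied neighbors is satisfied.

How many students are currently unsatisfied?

26

Row 1: (1,1)2 2/2 ok · (1,3)1 1/2 unhappy · (1,5)1 1/2 unhappy · (1,7)2 0/1 unhappy
Row 2: (2,1)2 2/4 unhappy · (2,2)2 2/6 unhappy · (2,4)1 3/4 ok · (2,5)2 0/3 unhappy · (2,7)1 1/3 unhappy
Row 3: (3,1)1 1/4 unhappy · (3,2)1 2/5 unhappy · (3,3)1 3/5 unhappy · (3,6)1 2/4 unhappy · (3,7)2 0/3 unhappy
Row 4: (4,2)2 1/6 unhappy · (4,4)1 3/3 ok · (4,7)1 2/4 unhappy
Row 5: (5,1)1 1/3 unhappy · (5,2)2 2/5 unhappy · (5,3)1 4/7 unhappy · (5,4)1 3/4 ok · (5,6)2 0/4 unhappy · (5,7)1 3/4 ok
Row 6: (6,2)1 4/7 unhappy · (6,3)2 1/7 unhappy · (6,4)1 4/5 ok · (6,6)1 3/5 unhappy · (6,7)1 2/4 unhappy
Row 7: (7,1)2 0/2 unhappy · (7,2)1 2/4 unhappy · (7,3)1 3/4 ok · (7,5)1 2/3 unhappy · (7,6)2 0/3 unhappy
Unsatisfied: (1,3), (1,5), (1,7), (2,1), (2,2), (2,5), (2,7), (3,1), (3,2), (3,3), (3,6), (3,7), (4,2), (4,7), (5,1), (5,2), (5,3), (5,6), (6,2), (6,3), (6,6), (6,7), (7,1), (7,2), (7,5), (7,6) — 26 in total.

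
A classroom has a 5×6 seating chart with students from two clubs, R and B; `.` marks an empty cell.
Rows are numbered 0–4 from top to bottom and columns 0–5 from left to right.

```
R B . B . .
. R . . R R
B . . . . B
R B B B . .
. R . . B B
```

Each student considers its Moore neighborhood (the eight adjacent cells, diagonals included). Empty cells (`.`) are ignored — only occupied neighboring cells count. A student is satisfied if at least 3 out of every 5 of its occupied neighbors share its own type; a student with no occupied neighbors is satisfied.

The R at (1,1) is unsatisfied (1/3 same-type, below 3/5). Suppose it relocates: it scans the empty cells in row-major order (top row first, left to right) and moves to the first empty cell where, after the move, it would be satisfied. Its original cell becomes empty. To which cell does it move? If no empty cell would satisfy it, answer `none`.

Vacating (1,1). Empty cells in order:
  (0,2): 0/2 same-type → still unsatisfied.
  (0,4): 2/3 same-type → satisfied — stop here.

(0,4)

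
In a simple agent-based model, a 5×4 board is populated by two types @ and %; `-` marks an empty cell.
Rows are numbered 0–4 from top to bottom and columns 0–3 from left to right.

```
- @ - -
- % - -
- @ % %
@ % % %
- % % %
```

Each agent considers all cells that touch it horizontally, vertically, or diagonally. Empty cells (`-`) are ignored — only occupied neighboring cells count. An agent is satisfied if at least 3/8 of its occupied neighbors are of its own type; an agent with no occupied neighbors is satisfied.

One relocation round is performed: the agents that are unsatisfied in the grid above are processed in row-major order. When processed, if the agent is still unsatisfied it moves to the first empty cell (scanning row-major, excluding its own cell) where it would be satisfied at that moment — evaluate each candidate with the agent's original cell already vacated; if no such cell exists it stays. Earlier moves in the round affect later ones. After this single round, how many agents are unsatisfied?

Initially unsatisfied (in order): (0,1), (1,1), (2,1), (3,0).
  (0,1) → (0,3).
  (1,1): now satisfied by earlier moves; stays.
  (2,1) → (0,2).
  (3,0) → (0,1).
Resulting grid:
- @ @ @
- % - -
- - % %
- % % %
- % % %
Unsatisfied now: (1,1).

1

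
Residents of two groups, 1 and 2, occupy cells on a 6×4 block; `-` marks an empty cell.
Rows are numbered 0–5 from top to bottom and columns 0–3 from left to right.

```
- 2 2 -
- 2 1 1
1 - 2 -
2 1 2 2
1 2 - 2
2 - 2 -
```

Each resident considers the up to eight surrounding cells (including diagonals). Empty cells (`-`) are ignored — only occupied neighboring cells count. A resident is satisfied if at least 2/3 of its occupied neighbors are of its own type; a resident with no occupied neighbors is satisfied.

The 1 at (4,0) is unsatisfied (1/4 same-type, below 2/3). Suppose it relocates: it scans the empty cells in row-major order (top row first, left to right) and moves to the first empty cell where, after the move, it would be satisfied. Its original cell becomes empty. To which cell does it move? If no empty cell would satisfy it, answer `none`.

Vacating (4,0). Empty cells in order:
  (0,0): 0/2 same-type → still unsatisfied.
  (0,3): 2/3 same-type → satisfied — stop here.

(0,3)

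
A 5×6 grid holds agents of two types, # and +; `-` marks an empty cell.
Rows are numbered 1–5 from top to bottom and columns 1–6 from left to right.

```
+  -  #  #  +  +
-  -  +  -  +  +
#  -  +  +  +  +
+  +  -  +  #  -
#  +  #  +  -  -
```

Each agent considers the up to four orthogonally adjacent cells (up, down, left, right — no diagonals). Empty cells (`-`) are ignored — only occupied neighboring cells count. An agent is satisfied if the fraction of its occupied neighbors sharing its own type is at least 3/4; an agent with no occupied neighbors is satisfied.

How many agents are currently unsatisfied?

Row 1: (1,1)+ 0/0 ok · (1,3)# 1/2 unhappy · (1,4)# 1/2 unhappy · (1,5)+ 2/3 unhappy · (1,6)+ 2/2 ok
Row 2: (2,3)+ 1/2 unhappy · (2,5)+ 3/3 ok · (2,6)+ 3/3 ok
Row 3: (3,1)# 0/1 unhappy · (3,3)+ 2/2 ok · (3,4)+ 3/3 ok · (3,5)+ 3/4 ok · (3,6)+ 2/2 ok
Row 4: (4,1)+ 1/3 unhappy · (4,2)+ 2/2 ok · (4,4)+ 2/3 unhappy · (4,5)# 0/2 unhappy
Row 5: (5,1)# 0/2 unhappy · (5,2)+ 1/3 unhappy · (5,3)# 0/2 unhappy · (5,4)+ 1/2 unhappy
Unsatisfied: (1,3), (1,4), (1,5), (2,3), (3,1), (4,1), (4,4), (4,5), (5,1), (5,2), (5,3), (5,4) — 12 in total.

12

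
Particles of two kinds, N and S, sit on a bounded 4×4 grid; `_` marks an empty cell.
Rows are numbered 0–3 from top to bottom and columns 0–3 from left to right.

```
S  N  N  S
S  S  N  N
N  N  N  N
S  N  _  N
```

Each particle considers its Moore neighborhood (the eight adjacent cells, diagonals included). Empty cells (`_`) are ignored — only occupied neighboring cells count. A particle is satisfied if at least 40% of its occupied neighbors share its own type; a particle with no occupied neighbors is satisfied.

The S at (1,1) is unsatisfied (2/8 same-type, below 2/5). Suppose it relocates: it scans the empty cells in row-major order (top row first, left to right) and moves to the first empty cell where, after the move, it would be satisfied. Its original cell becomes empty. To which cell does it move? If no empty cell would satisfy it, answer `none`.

Vacating (1,1). Empty cells in order:
  (3,2): 0/5 same-type → still unsatisfied.

none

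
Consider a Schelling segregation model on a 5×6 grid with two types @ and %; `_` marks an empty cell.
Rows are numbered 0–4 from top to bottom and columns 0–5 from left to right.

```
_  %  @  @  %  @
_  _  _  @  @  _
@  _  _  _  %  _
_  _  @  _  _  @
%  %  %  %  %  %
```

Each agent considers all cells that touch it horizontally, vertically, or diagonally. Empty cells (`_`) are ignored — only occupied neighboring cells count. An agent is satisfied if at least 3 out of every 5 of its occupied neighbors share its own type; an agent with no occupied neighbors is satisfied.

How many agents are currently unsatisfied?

Row 0: (0,1)% 0/1 ✗ · (0,2)@ 2/3 ✓ · (0,3)@ 3/4 ✓ · (0,4)% 0/4 ✗ · (0,5)@ 1/2 ✗
Row 1: (1,3)@ 3/5 ✓ · (1,4)@ 3/5 ✓
Row 2: (2,0)@ 0/0 ✓ · (2,4)% 0/3 ✗
Row 3: (3,2)@ 0/3 ✗ · (3,5)@ 0/3 ✗
Row 4: (4,0)% 1/1 ✓ · (4,1)% 2/3 ✓ · (4,2)% 2/3 ✓ · (4,3)% 2/3 ✓ · (4,4)% 2/3 ✓ · (4,5)% 1/2 ✗
Unsatisfied: (0,1), (0,4), (0,5), (2,4), (3,2), (3,5), (4,5) — 7 in total.

7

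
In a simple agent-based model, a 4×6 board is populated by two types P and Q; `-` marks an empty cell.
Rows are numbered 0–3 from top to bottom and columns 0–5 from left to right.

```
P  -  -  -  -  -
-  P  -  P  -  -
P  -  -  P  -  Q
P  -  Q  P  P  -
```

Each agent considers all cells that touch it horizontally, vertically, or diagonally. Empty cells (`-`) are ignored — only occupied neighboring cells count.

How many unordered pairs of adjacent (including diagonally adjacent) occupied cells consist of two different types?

3

Scan each occupied cell's neighbors to the right and below (and the two forward diagonals) so each pair is counted once.
Row 0: P(0,0)–P(1,1)=  → 0/1 unlike.
Row 1: P(1,1)–P(2,0)= P(1,3)–P(2,3)=  → 0/2 unlike.
Row 2: P(2,0)–P(3,0)= P(2,3)–P(3,3)= P(2,3)–P(3,4)= P(2,3)–Q(3,2)≠ Q(2,5)–P(3,4)≠  → 2/5 unlike.
Row 3: Q(3,2)–P(3,3)≠ P(3,3)–P(3,4)=  → 1/2 unlike.
Total adjacent occupied pairs: 10; unlike-type pairs: 3.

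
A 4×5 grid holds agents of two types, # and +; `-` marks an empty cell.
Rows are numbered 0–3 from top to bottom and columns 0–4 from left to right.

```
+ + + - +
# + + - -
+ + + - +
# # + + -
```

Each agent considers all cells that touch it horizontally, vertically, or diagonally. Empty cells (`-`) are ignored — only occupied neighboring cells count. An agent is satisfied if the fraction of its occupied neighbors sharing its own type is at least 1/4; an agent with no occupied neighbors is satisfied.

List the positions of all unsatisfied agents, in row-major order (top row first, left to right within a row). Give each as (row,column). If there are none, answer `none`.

(1,0), (3,1)

(0,0)+ 2/3 satisfied
(0,1)+ 4/5 satisfied
(0,2)+ 3/3 satisfied
(0,4)+ 0/0 satisfied
(1,0)# 0/5 not
(1,1)+ 7/8 satisfied
(1,2)+ 5/5 satisfied
(2,0)+ 2/5 satisfied
(2,1)+ 5/8 satisfied
(2,2)+ 5/6 satisfied
(2,4)+ 1/1 satisfied
(3,0)# 1/3 satisfied
(3,1)# 1/5 not
(3,2)+ 3/4 satisfied
(3,3)+ 3/3 satisfied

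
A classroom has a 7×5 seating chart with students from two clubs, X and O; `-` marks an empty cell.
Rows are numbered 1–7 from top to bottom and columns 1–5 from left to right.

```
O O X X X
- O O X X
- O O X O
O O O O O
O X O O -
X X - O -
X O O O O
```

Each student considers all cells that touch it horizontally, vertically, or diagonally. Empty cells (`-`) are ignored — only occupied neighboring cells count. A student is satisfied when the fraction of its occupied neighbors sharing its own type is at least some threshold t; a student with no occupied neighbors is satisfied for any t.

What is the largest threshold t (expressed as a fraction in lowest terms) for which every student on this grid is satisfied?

1/4

(1,1)O 2/2
(1,2)O 3/4
(1,3)X 2/5
(1,4)X 4/5
(1,5)X 3/3
(2,2)O 5/6
(2,3)O 4/8
(2,4)X 5/8
(2,5)X 4/5
(3,2)O 6/6
(3,3)O 6/8
(3,4)X 2/8
(3,5)O 2/5
(4,1)O 3/4
(4,2)O 6/7
(4,3)O 6/8
(4,4)O 6/7
(4,5)O 3/4
(5,1)O 2/5
(5,2)X 2/7
(5,3)O 5/7
(5,4)O 5/5
(6,1)X 3/5
(6,2)X 3/7
(6,4)O 5/5
(7,1)X 2/3
(7,2)O 1/4
(7,3)O 3/4
(7,4)O 3/3
(7,5)O 2/2
The smallest same-type fraction is 2/8 at (3,4), which reduces to 1/4. Any threshold above that leaves this student unsatisfied.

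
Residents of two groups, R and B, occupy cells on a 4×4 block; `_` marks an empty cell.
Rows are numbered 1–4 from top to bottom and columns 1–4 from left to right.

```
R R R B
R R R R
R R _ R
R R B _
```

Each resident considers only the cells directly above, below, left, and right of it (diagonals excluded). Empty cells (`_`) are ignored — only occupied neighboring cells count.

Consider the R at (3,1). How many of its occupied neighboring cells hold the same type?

Occupied neighbors of (3,1): (2,1)=R, (4,1)=R, (3,2)=R.
Same type (R): 3 of 3.

3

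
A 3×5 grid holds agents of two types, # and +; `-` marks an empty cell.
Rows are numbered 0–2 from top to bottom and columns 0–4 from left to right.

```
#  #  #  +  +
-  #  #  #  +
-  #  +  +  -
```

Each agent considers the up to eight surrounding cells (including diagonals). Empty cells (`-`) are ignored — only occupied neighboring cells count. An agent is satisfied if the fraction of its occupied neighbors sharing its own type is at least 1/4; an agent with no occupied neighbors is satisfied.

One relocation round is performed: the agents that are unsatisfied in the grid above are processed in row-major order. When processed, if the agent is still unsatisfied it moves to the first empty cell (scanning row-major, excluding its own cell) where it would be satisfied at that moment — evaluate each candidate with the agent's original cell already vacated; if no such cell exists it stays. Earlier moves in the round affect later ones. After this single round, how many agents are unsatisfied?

Initially unsatisfied (in order): (2,2).
  (2,2) → (2,4).
Resulting grid:
# # # + +
- # # # +
- # - + +
All satisfied now.

0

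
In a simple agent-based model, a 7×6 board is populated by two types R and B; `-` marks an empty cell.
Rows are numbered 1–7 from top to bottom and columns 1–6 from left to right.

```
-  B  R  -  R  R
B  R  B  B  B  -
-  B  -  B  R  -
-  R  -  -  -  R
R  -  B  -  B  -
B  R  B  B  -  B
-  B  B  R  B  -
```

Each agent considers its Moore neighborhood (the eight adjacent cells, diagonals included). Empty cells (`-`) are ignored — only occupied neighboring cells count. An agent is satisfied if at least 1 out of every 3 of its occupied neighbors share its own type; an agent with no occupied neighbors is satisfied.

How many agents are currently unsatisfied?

5

(1,2)B 2/4 ok
(1,3)R 1/4 unhappy
(1,5)R 1/3 ok
(1,6)R 1/2 ok
(2,1)B 2/3 ok
(2,2)R 1/5 unhappy
(2,3)B 4/6 ok
(2,4)B 3/6 ok
(2,5)B 2/5 ok
(3,2)B 2/4 ok
(3,4)B 3/4 ok
(3,5)R 1/4 unhappy
(4,2)R 1/3 ok
(4,6)R 1/2 ok
(5,1)R 2/3 ok
(5,3)B 2/4 ok
(5,5)B 2/3 ok
(6,1)B 1/3 ok
(6,2)R 1/6 unhappy
(6,3)B 4/6 ok
(6,4)B 5/6 ok
(6,6)B 2/2 ok
(7,2)B 3/4 ok
(7,3)B 3/5 ok
(7,4)R 0/4 unhappy
(7,5)B 2/3 ok
Unsatisfied: (1,3), (2,2), (3,5), (6,2), (7,4) — 5 in total.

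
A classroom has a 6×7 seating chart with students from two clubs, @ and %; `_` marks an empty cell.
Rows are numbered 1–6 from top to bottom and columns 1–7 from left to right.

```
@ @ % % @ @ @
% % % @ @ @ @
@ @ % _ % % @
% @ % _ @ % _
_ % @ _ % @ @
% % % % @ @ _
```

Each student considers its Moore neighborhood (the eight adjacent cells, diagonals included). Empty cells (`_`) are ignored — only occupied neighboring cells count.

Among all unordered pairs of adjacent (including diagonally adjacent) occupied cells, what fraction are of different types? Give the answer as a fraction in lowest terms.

1/2

Scan each occupied cell's neighbors to the right and below (and the two forward diagonals) so each pair is counted once.
Row 1: @(1,1)–@(1,2)= @(1,1)–%(2,1)≠ @(1,1)–%(2,2)≠ @(1,2)–%(1,3)≠ @(1,2)–%(2,2)≠ @(1,2)–%(2,3)≠ @(1,2)–%(2,1)≠ %(1,3)–%(1,4)= %(1,3)–%(2,3)= %(1,3)–@(2,4)≠ %(1,3)–%(2,2)= %(1,4)–@(1,5)≠ %(1,4)–@(2,4)≠ %(1,4)–@(2,5)≠ %(1,4)–%(2,3)= @(1,5)–@(1,6)= @(1,5)–@(2,5)= @(1,5)–@(2,6)= @(1,5)–@(2,4)= @(1,6)–@(1,7)= @(1,6)–@(2,6)= @(1,6)–@(2,7)= @(1,6)–@(2,5)= @(1,7)–@(2,7)= @(1,7)–@(2,6)=  → 10/25 unlike.
Row 2: %(2,1)–%(2,2)= %(2,1)–@(3,1)≠ %(2,1)–@(3,2)≠ %(2,2)–%(2,3)= %(2,2)–@(3,2)≠ %(2,2)–%(3,3)= %(2,2)–@(3,1)≠ %(2,3)–@(2,4)≠ %(2,3)–%(3,3)= %(2,3)–@(3,2)≠ @(2,4)–@(2,5)= @(2,4)–%(3,5)≠ @(2,4)–%(3,3)≠ @(2,5)–@(2,6)= @(2,5)–%(3,5)≠ @(2,5)–%(3,6)≠ @(2,6)–@(2,7)= @(2,6)–%(3,6)≠ @(2,6)–@(3,7)= @(2,6)–%(3,5)≠ @(2,7)–@(3,7)= @(2,7)–%(3,6)≠  → 13/22 unlike.
Row 3: @(3,1)–@(3,2)= @(3,1)–%(4,1)≠ @(3,1)–@(4,2)= @(3,2)–%(3,3)≠ @(3,2)–@(4,2)= @(3,2)–%(4,3)≠ @(3,2)–%(4,1)≠ %(3,3)–%(4,3)= %(3,3)–@(4,2)≠ %(3,5)–%(3,6)= %(3,5)–@(4,5)≠ %(3,5)–%(4,6)= %(3,6)–@(3,7)≠ %(3,6)–%(4,6)= %(3,6)–@(4,5)≠ @(3,7)–%(4,6)≠  → 9/16 unlike.
Row 4: %(4,1)–@(4,2)≠ %(4,1)–%(5,2)= @(4,2)–%(4,3)≠ @(4,2)–%(5,2)≠ @(4,2)–@(5,3)= %(4,3)–@(5,3)≠ %(4,3)–%(5,2)= @(4,5)–%(4,6)≠ @(4,5)–%(5,5)≠ @(4,5)–@(5,6)= %(4,6)–@(5,6)≠ %(4,6)–@(5,7)≠ %(4,6)–%(5,5)=  → 8/13 unlike.
Row 5: %(5,2)–@(5,3)≠ %(5,2)–%(6,2)= %(5,2)–%(6,3)= %(5,2)–%(6,1)= @(5,3)–%(6,3)≠ @(5,3)–%(6,4)≠ @(5,3)–%(6,2)≠ %(5,5)–@(5,6)≠ %(5,5)–@(6,5)≠ %(5,5)–@(6,6)≠ %(5,5)–%(6,4)= @(5,6)–@(5,7)= @(5,6)–@(6,6)= @(5,6)–@(6,5)= @(5,7)–@(6,6)=  → 7/15 unlike.
Row 6: %(6,1)–%(6,2)= %(6,2)–%(6,3)= %(6,3)–%(6,4)= %(6,4)–@(6,5)≠ @(6,5)–@(6,6)=  → 1/5 unlike.
Total adjacent occupied pairs: 96; unlike-type pairs: 48.
48/96 reduces to 1/2.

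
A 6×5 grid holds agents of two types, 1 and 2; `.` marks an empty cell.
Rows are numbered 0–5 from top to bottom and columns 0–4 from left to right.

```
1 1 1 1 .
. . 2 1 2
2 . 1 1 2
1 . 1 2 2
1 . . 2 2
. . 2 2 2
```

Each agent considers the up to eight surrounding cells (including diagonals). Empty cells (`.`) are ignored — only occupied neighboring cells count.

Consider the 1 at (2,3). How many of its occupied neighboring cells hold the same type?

3

Occupied neighbors of (2,3): (1,2)=2, (1,3)=1, (1,4)=2, (2,2)=1, (2,4)=2, (3,2)=1, (3,3)=2, (3,4)=2.
Same type (1): 3 of 8.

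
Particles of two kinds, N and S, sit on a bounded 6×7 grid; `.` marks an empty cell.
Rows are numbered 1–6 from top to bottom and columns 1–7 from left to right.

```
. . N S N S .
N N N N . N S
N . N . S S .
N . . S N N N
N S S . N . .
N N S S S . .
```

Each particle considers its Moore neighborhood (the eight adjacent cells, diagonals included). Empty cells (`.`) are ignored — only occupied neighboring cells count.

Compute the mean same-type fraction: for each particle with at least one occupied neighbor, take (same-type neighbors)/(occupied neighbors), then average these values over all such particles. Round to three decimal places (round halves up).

Row 1: (1,3)N 3/4 · (1,4)S 0/4 · (1,5)N 2/4 · (1,6)S 1/3
Row 2: (2,1)N 2/2 · (2,2)N 5/5 · (2,3)N 4/5 · (2,4)N 4/6 · (2,6)N 1/5 · (2,7)S 2/3
Row 3: (3,1)N 3/3 · (3,3)N 3/4 · (3,5)S 2/6 · (3,6)S 2/6
Row 4: (4,1)N 2/3 · (4,4)S 2/5 · (4,5)N 2/5 · (4,6)N 3/5 · (4,7)N 1/2
Row 5: (5,1)N 3/4 · (5,2)S 2/6 · (5,3)S 4/5 · (5,5)N 2/5
Row 6: (6,1)N 2/3 · (6,2)N 2/5 · (6,3)S 3/4 · (6,4)S 3/4 · (6,5)S 1/2
Sum over 28 particles: 3/4 + 0/4 + 2/4 + 1/3 + 2/2 + 5/5 + 4/5 + 4/6 + 1/5 + 2/3 + 3/3 + 3/4 + 2/6 + 2/6 + 2/3 + 2/5 + 2/5 + 3/5 + 1/2 + 3/4 + 2/6 + 4/5 + 2/5 + 2/3 + 2/5 + 3/4 + 3/4 + 1/2 = 65/4; mean = 65/4 ÷ 28 = 65/112 = 0.580357… → 0.580.

0.580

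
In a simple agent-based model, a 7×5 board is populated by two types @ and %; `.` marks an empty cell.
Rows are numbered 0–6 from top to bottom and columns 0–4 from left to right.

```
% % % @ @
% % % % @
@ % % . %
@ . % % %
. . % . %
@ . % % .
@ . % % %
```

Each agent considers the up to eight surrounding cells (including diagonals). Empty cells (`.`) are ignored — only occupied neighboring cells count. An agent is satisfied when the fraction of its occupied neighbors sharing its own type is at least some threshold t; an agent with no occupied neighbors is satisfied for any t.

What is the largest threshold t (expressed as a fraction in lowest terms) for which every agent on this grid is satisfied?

1/4

Row 0: (0,0)% 3/3 · (0,1)% 5/5 · (0,2)% 4/5 · (0,3)@ 2/5 · (0,4)@ 2/3
Row 1: (1,0)% 4/5 · (1,1)% 7/8 · (1,2)% 6/7 · (1,3)% 4/7 · (1,4)@ 2/4
Row 2: (2,0)@ 1/4 · (2,1)% 5/7 · (2,2)% 6/6 · (2,4)% 3/4
Row 3: (3,0)@ 1/2 · (3,2)% 4/4 · (3,3)% 6/6 · (3,4)% 3/3
Row 4: (4,2)% 4/4 · (4,4)% 3/3
Row 5: (5,0)@ 1/1 · (5,2)% 4/4 · (5,3)% 6/6
Row 6: (6,0)@ 1/1 · (6,2)% 3/3 · (6,3)% 4/4 · (6,4)% 2/2
The smallest same-type fraction is 1/4 at (2,0), which reduces to 1/4. Any threshold above that leaves this agent unsatisfied.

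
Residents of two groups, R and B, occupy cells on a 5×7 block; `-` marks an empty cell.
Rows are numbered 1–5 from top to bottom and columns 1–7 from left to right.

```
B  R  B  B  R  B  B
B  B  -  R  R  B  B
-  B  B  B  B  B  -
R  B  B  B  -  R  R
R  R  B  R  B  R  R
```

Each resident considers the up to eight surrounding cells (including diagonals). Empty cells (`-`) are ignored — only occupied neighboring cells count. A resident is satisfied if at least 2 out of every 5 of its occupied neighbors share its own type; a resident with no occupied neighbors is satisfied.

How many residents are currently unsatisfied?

6

Row 1: (1,1)B 2/3 ✓ · (1,2)R 0/4 ✗ · (1,3)B 2/4 ✓ · (1,4)B 1/4 ✗ · (1,5)R 2/5 ✓ · (1,6)B 3/5 ✓ · (1,7)B 3/3 ✓
Row 2: (2,1)B 3/4 ✓ · (2,2)B 5/6 ✓ · (2,4)R 2/7 ✗ · (2,5)R 2/8 ✗ · (2,6)B 5/7 ✓ · (2,7)B 4/4 ✓
Row 3: (3,2)B 5/6 ✓ · (3,3)B 6/7 ✓ · (3,4)B 4/6 ✓ · (3,5)B 4/7 ✓ · (3,6)B 3/6 ✓
Row 4: (4,1)R 2/4 ✓ · (4,2)B 4/7 ✓ · (4,3)B 6/8 ✓ · (4,4)B 6/7 ✓ · (4,6)R 3/6 ✓ · (4,7)R 3/4 ✓
Row 5: (5,1)R 2/3 ✓ · (5,2)R 2/5 ✓ · (5,3)B 3/5 ✓ · (5,4)R 0/4 ✗ · (5,5)B 1/4 ✗ · (5,6)R 3/4 ✓ · (5,7)R 3/3 ✓
Unsatisfied: (1,2), (1,4), (2,4), (2,5), (5,4), (5,5) — 6 in total.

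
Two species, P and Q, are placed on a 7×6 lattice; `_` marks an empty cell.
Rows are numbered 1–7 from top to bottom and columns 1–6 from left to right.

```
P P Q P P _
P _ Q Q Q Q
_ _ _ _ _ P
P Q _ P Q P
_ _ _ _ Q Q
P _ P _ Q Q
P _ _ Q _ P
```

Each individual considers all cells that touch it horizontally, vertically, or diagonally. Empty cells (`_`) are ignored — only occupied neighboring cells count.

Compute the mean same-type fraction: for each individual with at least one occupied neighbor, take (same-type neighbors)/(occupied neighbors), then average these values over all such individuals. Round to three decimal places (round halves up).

0.468

Row 1: (1,1)P 2/2 · (1,2)P 2/4 · (1,3)Q 2/4 · (1,4)P 1/5 · (1,5)P 1/4
Row 2: (2,1)P 2/2 · (2,3)Q 2/4 · (2,4)Q 3/5 · (2,5)Q 2/5 · (2,6)Q 1/3
Row 3: (3,6)P 1/4
Row 4: (4,1)P 0/1 · (4,2)Q 0/1 · (4,4)P 0/2 · (4,5)Q 2/5 · (4,6)P 1/4
Row 5: (5,5)Q 4/6 · (5,6)Q 4/5
Row 6: (6,1)P 1/1 · (6,3)P 0/1 · (6,5)Q 4/5 · (6,6)Q 3/4
Row 7: (7,1)P 1/1 · (7,4)Q 1/2 · (7,6)P 0/2
Sum over 25 individuals: 2/2 + 2/4 + 2/4 + 1/5 + 1/4 + 2/2 + 2/4 + 3/5 + 2/5 + 1/3 + 1/4 + 0/1 + 0/1 + 0/2 + 2/5 + 1/4 + 4/6 + 4/5 + 1/1 + 0/1 + 4/5 + 3/4 + 1/1 + 1/2 + 0/2 = 117/10; mean = 117/10 ÷ 25 = 117/250 = 0.468 → 0.468.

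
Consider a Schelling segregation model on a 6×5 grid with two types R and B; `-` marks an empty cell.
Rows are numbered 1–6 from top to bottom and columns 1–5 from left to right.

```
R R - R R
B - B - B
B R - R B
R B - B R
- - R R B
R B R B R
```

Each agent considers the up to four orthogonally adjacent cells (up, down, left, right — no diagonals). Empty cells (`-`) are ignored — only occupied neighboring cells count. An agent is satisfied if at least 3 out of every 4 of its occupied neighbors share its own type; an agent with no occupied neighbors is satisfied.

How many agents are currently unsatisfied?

19

Row 1: (1,1)R 1/2 unhappy · (1,2)R 1/1 ok · (1,4)R 1/1 ok · (1,5)R 1/2 unhappy
Row 2: (2,1)B 1/2 unhappy · (2,3)B 0/0 ok · (2,5)B 1/2 unhappy
Row 3: (3,1)B 1/3 unhappy · (3,2)R 0/2 unhappy · (3,4)R 0/2 unhappy · (3,5)B 1/3 unhappy
Row 4: (4,1)R 0/2 unhappy · (4,2)B 0/2 unhappy · (4,4)B 0/3 unhappy · (4,5)R 0/3 unhappy
Row 5: (5,3)R 2/2 ok · (5,4)R 1/4 unhappy · (5,5)B 0/3 unhappy
Row 6: (6,1)R 0/1 unhappy · (6,2)B 0/2 unhappy · (6,3)R 1/3 unhappy · (6,4)B 0/3 unhappy · (6,5)R 0/2 unhappy
Unsatisfied: (1,1), (1,5), (2,1), (2,5), (3,1), (3,2), (3,4), (3,5), (4,1), (4,2), (4,4), (4,5), (5,4), (5,5), (6,1), (6,2), (6,3), (6,4), (6,5) — 19 in total.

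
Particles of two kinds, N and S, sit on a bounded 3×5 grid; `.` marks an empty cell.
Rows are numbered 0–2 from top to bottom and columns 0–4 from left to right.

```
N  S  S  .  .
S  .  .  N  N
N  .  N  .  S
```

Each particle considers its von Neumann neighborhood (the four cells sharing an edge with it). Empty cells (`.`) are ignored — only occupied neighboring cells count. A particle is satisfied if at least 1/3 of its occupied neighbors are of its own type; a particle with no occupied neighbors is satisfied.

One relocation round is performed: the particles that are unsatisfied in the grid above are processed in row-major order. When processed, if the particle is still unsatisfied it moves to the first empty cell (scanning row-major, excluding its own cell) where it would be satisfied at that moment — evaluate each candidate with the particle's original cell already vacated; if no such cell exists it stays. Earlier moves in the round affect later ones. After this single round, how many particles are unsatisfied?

1

Initially unsatisfied (in order): (0,0), (1,0), (2,0), (2,4).
  (0,0) → (0,3).
  (1,0) → (0,0).
  (2,0): now satisfied by earlier moves; stays.
  (2,4) → (1,0).
Resulting grid:
S S S N .
S . . N N
N . N . .
Unsatisfied now: (2,0).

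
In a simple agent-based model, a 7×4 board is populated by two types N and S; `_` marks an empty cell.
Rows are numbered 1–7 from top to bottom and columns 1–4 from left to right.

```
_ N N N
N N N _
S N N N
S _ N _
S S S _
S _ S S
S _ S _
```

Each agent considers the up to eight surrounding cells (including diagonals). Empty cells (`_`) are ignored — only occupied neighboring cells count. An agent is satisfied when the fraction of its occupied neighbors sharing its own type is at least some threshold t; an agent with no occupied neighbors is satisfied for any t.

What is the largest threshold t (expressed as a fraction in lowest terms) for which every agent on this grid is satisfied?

(1,2)N 4/4
(1,3)N 4/4
(1,4)N 2/2
(2,1)N 3/4
(2,2)N 6/7
(2,3)N 7/7
(3,1)S 1/4
(3,2)N 5/7
(3,3)N 5/5
(3,4)N 3/3
(4,1)S 3/4
(4,3)N 3/5
(5,1)S 3/3
(5,2)S 5/6
(5,3)S 3/4
(6,1)S 3/3
(6,3)S 4/4
(6,4)S 3/3
(7,1)S 1/1
(7,3)S 2/2
The smallest same-type fraction is 1/4 at (3,1), which reduces to 1/4. Any threshold above that leaves this agent unsatisfied.

1/4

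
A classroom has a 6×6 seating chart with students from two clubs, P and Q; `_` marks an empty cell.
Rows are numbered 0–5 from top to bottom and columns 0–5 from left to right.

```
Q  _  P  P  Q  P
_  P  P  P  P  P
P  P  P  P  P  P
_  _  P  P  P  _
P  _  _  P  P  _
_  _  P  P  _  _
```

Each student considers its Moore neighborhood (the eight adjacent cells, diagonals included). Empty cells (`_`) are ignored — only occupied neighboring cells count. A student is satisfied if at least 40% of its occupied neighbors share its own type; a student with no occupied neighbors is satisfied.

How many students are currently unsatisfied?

2

(0,0)Q 0/1 ✗
(0,2)P 4/4 ✓
(0,3)P 4/5 ✓
(0,4)Q 0/5 ✗
(0,5)P 2/3 ✓
(1,1)P 5/6 ✓
(1,2)P 7/7 ✓
(1,3)P 7/8 ✓
(1,4)P 7/8 ✓
(1,5)P 4/5 ✓
(2,0)P 2/2 ✓
(2,1)P 5/5 ✓
(2,2)P 7/7 ✓
(2,3)P 8/8 ✓
(2,4)P 7/7 ✓
(2,5)P 4/4 ✓
(3,2)P 5/5 ✓
(3,3)P 7/7 ✓
(3,4)P 6/6 ✓
(4,0)P 0/0 ✓
(4,3)P 6/6 ✓
(4,4)P 4/4 ✓
(5,2)P 2/2 ✓
(5,3)P 3/3 ✓
Unsatisfied: (0,0), (0,4) — 2 in total.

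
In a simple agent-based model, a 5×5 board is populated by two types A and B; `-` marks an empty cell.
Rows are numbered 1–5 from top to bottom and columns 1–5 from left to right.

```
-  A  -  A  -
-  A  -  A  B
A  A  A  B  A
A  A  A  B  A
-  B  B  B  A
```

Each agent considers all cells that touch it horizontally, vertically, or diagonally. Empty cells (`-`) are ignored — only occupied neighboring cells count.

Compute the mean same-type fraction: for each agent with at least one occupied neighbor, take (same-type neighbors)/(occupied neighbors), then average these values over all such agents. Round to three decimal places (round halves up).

0.576

(1,2)A 1/1
(1,4)A 1/2
(2,2)A 4/4
(2,4)A 3/5
(2,5)B 1/4
(3,1)A 4/4
(3,2)A 6/6
(3,3)A 5/7
(3,4)B 2/7
(3,5)A 2/5
(4,1)A 3/4
(4,2)A 5/7
(4,3)A 3/8
(4,4)B 3/8
(4,5)A 2/5
(5,2)B 1/4
(5,3)B 3/5
(5,4)B 2/5
(5,5)A 1/3
Sum over 19 agents: 1/1 + 1/2 + 4/4 + 3/5 + 1/4 + 4/4 + 6/6 + 5/7 + 2/7 + 2/5 + 3/4 + 5/7 + 3/8 + 3/8 + 2/5 + 1/4 + 3/5 + 2/5 + 1/3 = 2299/210; mean = 2299/210 ÷ 19 = 121/210 = 0.576190… → 0.576.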